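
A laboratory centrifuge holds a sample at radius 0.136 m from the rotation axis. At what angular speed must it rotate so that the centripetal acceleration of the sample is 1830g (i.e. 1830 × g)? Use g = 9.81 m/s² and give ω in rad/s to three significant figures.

Centripetal acceleration a_c = ω²r. Setting ω²r = 1830g:
ω = √(1830g / r) = √(1830 × 9.81 / 0.136) = √132000 = 363.3 rad/s.

363 rad/s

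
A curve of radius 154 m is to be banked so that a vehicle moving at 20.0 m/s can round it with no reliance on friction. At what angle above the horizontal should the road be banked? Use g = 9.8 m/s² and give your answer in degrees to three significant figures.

14.8°

With no friction, the horizontal component of the normal force provides the centripetal force: N sinθ = mv²/r, while N cosθ = mg vertically.
Dividing: tanθ = v²/(r g) = (20.0)²/(154 × 9.8) = 400.0/1509 = 0.2650.
θ = arctan(0.2650) = 14.84°.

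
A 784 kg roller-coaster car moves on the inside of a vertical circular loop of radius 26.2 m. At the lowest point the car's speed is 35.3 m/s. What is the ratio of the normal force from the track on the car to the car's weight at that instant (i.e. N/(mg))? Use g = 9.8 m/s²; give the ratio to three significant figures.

5.85

At the bottom, N − mg = mv²/r, so N = m(v²/r + g) and N/(mg) = v²/(rg) + 1 = (35.3)²/(26.2 × 9.8) + 1 = 4.853 + 1 = 5.853.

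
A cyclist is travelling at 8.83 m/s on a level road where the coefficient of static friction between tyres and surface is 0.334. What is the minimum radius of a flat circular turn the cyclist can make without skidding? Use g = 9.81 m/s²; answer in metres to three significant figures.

At the limit, μ_s m g = m v²/r, so r_min = v²/(μ_s g) = (8.83)²/(0.334 × 9.81) = 77.97/3.277 = 23.80 m.

23.8 m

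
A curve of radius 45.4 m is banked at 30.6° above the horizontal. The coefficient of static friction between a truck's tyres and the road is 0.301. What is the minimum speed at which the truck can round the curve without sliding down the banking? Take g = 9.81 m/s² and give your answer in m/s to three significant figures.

10.5 m/s

At the minimum speed, friction acts up the slope at its limiting value f = μN. Radially (horizontal, toward centre): N sinθ − μN cosθ = mv²/r. Vertically: N cosθ + μN sinθ = mg.
Dividing: v² = r g (sinθ − μcosθ)/(cosθ + μsinθ).
sinθ − μcosθ = 0.5090 − 0.301×0.8607 = 0.2500; cosθ + μsinθ = 0.8607 + 0.301×0.5090 = 1.014.
v² = 45.4 × 9.81 × 0.2500/1.014 = 109.8 m²/s², so v = 10.48 m/s.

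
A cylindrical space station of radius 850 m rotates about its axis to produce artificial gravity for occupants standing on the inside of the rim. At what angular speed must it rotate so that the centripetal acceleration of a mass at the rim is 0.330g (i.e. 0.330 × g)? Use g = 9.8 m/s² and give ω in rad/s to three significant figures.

Centripetal acceleration a_c = ω²r. Setting ω²r = 0.330g:
ω = √(0.330g / r) = √(0.330 × 9.8 / 850) = √0.003805 = 0.06168 rad/s.

0.0617 rad/s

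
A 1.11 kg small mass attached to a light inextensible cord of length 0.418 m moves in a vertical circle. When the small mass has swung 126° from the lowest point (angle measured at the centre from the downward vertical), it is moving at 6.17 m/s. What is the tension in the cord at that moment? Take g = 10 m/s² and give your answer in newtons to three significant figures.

94.6 N

Take the radial direction toward the centre of the circle as positive. The component of the weight along the string toward the centre is −mg cos φ (φ measured from the bottom), so Newton's second law along the string gives T − mg cos φ = m v²/r.
cos 126° = -0.5878, so T = m(v²/r + g cos φ) = 1.11 × ((6.17)²/0.418 + 10.0 × -0.5878) = 1.11 × (91.07 + (-5.878)) = 1.11 × 85.20 = 94.57 N.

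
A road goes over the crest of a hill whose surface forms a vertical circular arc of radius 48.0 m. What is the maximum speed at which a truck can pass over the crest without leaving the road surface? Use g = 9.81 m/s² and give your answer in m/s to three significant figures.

At the crest the centre of the circle is below the truck, so the net downward (centripetal) force is mg − N = mv²/r.
The truck leaves the road when N → 0, giving v_max = √(g r) = √(9.81 × 48.0) = 21.70 m/s.

21.7 m/s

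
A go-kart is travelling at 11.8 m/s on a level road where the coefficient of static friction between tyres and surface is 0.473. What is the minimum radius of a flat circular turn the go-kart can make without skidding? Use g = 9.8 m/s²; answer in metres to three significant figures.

At the limit, μ_s m g = m v²/r, so r_min = v²/(μ_s g) = (11.8)²/(0.473 × 9.8) = 139.2/4.635 = 30.04 m.

30.0 m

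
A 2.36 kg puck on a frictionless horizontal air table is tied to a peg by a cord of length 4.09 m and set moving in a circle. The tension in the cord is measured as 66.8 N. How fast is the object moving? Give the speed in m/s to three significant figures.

10.8 m/s

T = m v²/r ⇒ v = √(T r / m) = √(66.8 × 4.09 / 2.36) = √115.8 = 10.76 m/s.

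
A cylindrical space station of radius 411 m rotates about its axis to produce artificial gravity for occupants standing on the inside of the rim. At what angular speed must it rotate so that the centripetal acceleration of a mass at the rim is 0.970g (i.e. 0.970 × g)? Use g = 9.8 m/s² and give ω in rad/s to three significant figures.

Centripetal acceleration a_c = ω²r. Setting ω²r = 0.970g:
ω = √(0.970g / r) = √(0.970 × 9.8 / 411) = √0.02313 = 0.1521 rad/s.

0.152 rad/s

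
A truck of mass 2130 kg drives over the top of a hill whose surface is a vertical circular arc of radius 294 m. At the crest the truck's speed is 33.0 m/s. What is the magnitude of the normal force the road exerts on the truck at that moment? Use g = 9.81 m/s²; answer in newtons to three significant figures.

At the crest the centripetal acceleration points downward (toward the centre of the arc), so mg − N = mv²/r.
N = m(g − v²/r) = 2130 × (9.81 − (33.0)²/294) = 2130 × (9.81 − 3.704) = 2130 × 6.106 = 13010 N.

13000 N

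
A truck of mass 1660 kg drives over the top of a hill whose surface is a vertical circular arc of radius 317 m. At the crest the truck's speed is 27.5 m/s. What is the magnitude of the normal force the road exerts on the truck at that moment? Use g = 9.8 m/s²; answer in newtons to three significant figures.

12300 N

At the crest the centripetal acceleration points downward (toward the centre of the arc), so mg − N = mv²/r.
N = m(g − v²/r) = 1660 × (9.8 − (27.5)²/317) = 1660 × (9.8 − 2.386) = 1660 × 7.414 = 12310 N.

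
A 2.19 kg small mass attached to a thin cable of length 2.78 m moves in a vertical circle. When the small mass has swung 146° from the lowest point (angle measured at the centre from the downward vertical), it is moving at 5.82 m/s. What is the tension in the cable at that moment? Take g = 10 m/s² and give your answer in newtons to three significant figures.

8.53 N

Take the radial direction toward the centre of the circle as positive. The component of the weight along the string toward the centre is −mg cos φ (φ measured from the bottom), so Newton's second law along the string gives T − mg cos φ = m v²/r.
cos 146° = -0.8290, so T = m(v²/r + g cos φ) = 2.19 × ((5.82)²/2.78 + 10.0 × -0.8290) = 2.19 × (12.18 + (-8.290)) = 2.19 × 3.894 = 8.528 N.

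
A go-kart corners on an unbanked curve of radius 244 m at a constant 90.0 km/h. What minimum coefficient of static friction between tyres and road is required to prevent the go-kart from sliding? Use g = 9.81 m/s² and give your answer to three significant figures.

0.261

v = 90.0/3.6 = 25.00 m/s.
Friction provides the centripetal force: μ_s m g = m v²/r, so μ_s = v²/(g r) = (25.00)²/(9.81 × 244) = 625.0/2394 = 0.2611.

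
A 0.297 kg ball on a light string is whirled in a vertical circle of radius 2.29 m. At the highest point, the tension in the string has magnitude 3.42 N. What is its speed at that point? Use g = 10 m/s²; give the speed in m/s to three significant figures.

7.02 m/s

At the top, T + mg = mv²/r, so v = √(r(T/m + g)) = √(2.29 × (3.42/0.297 + 10.0)) = √(2.29 × 21.52) = √49.27 = 7.019 m/s.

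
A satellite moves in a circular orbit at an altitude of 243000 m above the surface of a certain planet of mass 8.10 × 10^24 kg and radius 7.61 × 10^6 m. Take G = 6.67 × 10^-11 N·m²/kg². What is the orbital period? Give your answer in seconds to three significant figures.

5950 s

r = R + h = 7.61 × 10^6 + 243000 = 7.853 × 10^6 m. Gravity provides the centripetal force: G M m / r² = m v² / r ⇒ v = √(GM/r) = 8294 m/s.
T = 2πr/v = 2π × 7.853 × 10^6 / 8294 = 5949 s.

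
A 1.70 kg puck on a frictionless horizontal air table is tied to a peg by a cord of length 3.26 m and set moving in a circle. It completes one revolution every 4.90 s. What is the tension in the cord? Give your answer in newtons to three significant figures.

9.11 N

v = 2πr/T = 2π × 3.26/4.90 = 4.180 m/s.
The tension is the only horizontal force, so it supplies the full centripetal force: T = m v²/r = 1.70 × (4.180)²/3.26 = 1.70 × 17.47/3.26 = 9.112 N.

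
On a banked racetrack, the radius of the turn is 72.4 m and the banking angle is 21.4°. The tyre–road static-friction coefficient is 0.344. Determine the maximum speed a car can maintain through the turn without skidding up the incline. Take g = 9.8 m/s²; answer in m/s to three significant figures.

At the maximum speed, friction acts down the slope at its limiting value f = μN. Radially (horizontal, toward centre): N sinθ + μN cosθ = mv²/r. Vertically: N cosθ − μN sinθ = mg.
Dividing: v² = r g (sinθ + μcosθ)/(cosθ − μsinθ).
sinθ + μcosθ = 0.3649 + 0.344×0.9311 = 0.6852; cosθ − μsinθ = 0.9311 − 0.344×0.3649 = 0.8055.
v² = 72.4 × 9.8 × 0.6852/0.8055 = 603.5 m²/s², so v = 24.57 m/s.

24.6 m/s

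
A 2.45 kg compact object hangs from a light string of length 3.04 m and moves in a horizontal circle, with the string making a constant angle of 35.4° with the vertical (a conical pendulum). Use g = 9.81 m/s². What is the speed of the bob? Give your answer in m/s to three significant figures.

3.50 m/s

The radius of the circle is r = L sinθ = 3.04 × sin 35.4° = 1.761 m.
Horizontally T sinθ = mv²/r and vertically T cosθ = mg, so tanθ = v²/(rg).
v = √(r g tanθ) = √(1.761 × 9.81 × 0.7107) = √12.28 = 3.504 m/s.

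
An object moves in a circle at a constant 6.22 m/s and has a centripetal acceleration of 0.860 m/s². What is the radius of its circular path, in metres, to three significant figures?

45.0 m

a_c = v²/r ⇒ r = v²/a_c = (6.22)²/0.860 = 38.69/0.860 = 44.99 m.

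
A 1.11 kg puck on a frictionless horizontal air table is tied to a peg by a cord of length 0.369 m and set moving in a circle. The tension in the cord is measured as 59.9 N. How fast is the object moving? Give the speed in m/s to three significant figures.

T = m v²/r ⇒ v = √(T r / m) = √(59.9 × 0.369 / 1.11) = √19.91 = 4.462 m/s.

4.46 m/s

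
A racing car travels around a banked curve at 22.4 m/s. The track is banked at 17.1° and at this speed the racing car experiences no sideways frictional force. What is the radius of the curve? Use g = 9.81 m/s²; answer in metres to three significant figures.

166 m

Frictionless banking: tanθ = v²/(rg), so r = v²/(g tanθ).
r = (22.4)²/(9.81 × tan 17.1°) = 501.8/(9.81 × 0.3076) = 501.8/3.018 = 166.3 m.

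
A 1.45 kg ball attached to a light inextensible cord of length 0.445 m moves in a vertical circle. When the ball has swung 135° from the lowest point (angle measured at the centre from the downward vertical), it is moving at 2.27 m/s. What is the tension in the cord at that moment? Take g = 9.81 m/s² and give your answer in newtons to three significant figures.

Take the radial direction toward the centre of the circle as positive. The component of the weight along the string toward the centre is −mg cos φ (φ measured from the bottom), so Newton's second law along the string gives T − mg cos φ = m v²/r.
cos 135° = -0.7071, so T = m(v²/r + g cos φ) = 1.45 × ((2.27)²/0.445 + 9.81 × -0.7071) = 1.45 × (11.58 + (-6.937)) = 1.45 × 4.643 = 6.732 N.

6.73 N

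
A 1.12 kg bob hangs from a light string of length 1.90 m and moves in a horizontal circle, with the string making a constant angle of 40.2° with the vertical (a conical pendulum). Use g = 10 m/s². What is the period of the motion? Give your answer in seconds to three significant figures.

r = L sinθ = 1.226 m. From T sinθ = mω²r and T cosθ = mg: tanθ = ω²r/g, so ω² = g tanθ / r = g/(L cosθ).
ω = √(g/(L cosθ)) = √(10.0/(1.90 × 0.7638)) = √6.891 = 2.625 rad/s.
Period = 2π/ω = 2.394 s.

2.39 s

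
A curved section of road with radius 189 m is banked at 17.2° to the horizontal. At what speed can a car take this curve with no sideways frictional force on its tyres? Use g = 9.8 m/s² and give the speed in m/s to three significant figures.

On a frictionless banked curve, N sinθ = mv²/r and N cosθ = mg, so tanθ = v²/(rg).
v = √(r g tanθ) = √(189 × 9.8 × tan 17.2°) = √(189 × 9.8 × 0.3096) = √573.4 = 23.94 m/s.

23.9 m/s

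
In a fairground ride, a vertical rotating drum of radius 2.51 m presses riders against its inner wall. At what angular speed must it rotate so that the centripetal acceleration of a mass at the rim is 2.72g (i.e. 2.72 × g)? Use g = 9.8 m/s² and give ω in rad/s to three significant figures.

Centripetal acceleration a_c = ω²r. Setting ω²r = 2.72g:
ω = √(2.72g / r) = √(2.72 × 9.8 / 2.51) = √10.62 = 3.259 rad/s.

3.26 rad/s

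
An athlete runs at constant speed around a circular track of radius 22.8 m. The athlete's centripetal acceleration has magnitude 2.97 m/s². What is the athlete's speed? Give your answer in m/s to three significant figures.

a_c = v²/r ⇒ v = √(a_c · r) = √(2.97 × 22.8) = √67.72 = 8.229 m/s.

8.23 m/s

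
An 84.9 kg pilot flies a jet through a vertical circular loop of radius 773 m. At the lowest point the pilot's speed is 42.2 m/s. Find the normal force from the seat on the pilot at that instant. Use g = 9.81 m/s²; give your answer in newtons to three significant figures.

At the lowest point, N points up (toward the centre) and the weight mg points down (away from the centre), so the net inward force is N − mg = mv²/r.
N = m(v²/r + g) = 84.9 × ((42.2)²/773 + 9.81) = 84.9 × (2.304 + 9.81) = 84.9 × 12.11 = 1028 N.

1030 N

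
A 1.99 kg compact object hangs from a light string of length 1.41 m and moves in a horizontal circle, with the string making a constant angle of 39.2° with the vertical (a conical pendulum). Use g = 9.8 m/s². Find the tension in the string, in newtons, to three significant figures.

25.2 N

Vertically the bob has no acceleration, so T cosθ = mg.
T = mg/cosθ = 1.99 × 9.8 / cos 39.2° = 19.50/0.7749 = 25.17 N.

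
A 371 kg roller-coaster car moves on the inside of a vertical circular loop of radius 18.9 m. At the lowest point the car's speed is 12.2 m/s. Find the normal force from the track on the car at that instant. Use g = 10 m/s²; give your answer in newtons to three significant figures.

6630 N

At the lowest point, N points up (toward the centre) and the weight mg points down (away from the centre), so the net inward force is N − mg = mv²/r.
N = m(v²/r + g) = 371 × ((12.2)²/18.9 + 10.0) = 371 × (7.875 + 10.0) = 371 × 17.88 = 6632 N.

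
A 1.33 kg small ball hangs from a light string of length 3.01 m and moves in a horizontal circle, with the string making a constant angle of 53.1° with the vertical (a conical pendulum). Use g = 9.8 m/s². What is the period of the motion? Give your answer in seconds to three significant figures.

r = L sinθ = 2.407 m. From T sinθ = mω²r and T cosθ = mg: tanθ = ω²r/g, so ω² = g tanθ / r = g/(L cosθ).
ω = √(g/(L cosθ)) = √(9.8/(3.01 × 0.6004)) = √5.423 = 2.329 rad/s.
Period = 2π/ω = 2.698 s.

2.70 s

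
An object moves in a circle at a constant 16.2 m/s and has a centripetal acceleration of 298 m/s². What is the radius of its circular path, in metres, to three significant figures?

a_c = v²/r ⇒ r = v²/a_c = (16.2)²/298 = 262.4/298 = 0.8807 m.

0.881 m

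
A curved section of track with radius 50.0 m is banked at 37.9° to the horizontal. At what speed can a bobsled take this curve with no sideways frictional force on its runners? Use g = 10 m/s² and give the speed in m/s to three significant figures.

19.7 m/s

On a frictionless banked curve, N sinθ = mv²/r and N cosθ = mg, so tanθ = v²/(rg).
v = √(r g tanθ) = √(50.0 × 10.0 × tan 37.9°) = √(50.0 × 10.0 × 0.7785) = √389.2 = 19.73 m/s.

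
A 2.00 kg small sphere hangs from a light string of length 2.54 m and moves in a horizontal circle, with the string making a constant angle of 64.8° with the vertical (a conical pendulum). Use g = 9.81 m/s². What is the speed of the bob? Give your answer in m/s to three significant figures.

The radius of the circle is r = L sinθ = 2.54 × sin 64.8° = 2.298 m.
Horizontally T sinθ = mv²/r and vertically T cosθ = mg, so tanθ = v²/(rg).
v = √(r g tanθ) = √(2.298 × 9.81 × 2.125) = √47.91 = 6.922 m/s.

6.92 m/s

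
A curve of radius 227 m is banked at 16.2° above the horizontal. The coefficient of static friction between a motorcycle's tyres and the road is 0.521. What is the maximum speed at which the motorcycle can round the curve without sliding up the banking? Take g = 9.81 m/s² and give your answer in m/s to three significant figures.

46.1 m/s

At the maximum speed, friction acts down the slope at its limiting value f = μN. Radially (horizontal, toward centre): N sinθ + μN cosθ = mv²/r. Vertically: N cosθ − μN sinθ = mg.
Dividing: v² = r g (sinθ + μcosθ)/(cosθ − μsinθ).
sinθ + μcosθ = 0.2790 + 0.521×0.9603 = 0.7793; cosθ − μsinθ = 0.9603 − 0.521×0.2790 = 0.8149.
v² = 227 × 9.81 × 0.7793/0.8149 = 2129 m²/s², so v = 46.15 m/s.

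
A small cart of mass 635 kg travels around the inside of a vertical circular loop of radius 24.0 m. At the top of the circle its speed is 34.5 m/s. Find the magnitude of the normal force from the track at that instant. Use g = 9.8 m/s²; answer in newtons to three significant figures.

25300 N

At the top, both N and the weight mg point inward (toward the centre), so N + mg = mv²/r.
N = m(v²/r − g) = 635 × ((34.5)²/24.0 − 9.8) = 635 × (49.59 − 9.8) = 635 × 39.79 = 25270 N.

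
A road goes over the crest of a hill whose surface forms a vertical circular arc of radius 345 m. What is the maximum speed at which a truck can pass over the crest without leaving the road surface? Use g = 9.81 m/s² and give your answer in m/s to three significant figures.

At the crest the centre of the circle is below the truck, so the net downward (centripetal) force is mg − N = mv²/r.
The truck leaves the road when N → 0, giving v_max = √(g r) = √(9.81 × 345) = 58.18 m/s.

58.2 m/s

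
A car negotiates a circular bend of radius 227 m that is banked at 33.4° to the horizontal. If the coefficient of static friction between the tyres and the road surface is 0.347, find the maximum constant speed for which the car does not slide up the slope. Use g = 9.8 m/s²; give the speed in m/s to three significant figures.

53.9 m/s

At the maximum speed, friction acts down the slope at its limiting value f = μN. Radially (horizontal, toward centre): N sinθ + μN cosθ = mv²/r. Vertically: N cosθ − μN sinθ = mg.
Dividing: v² = r g (sinθ + μcosθ)/(cosθ − μsinθ).
sinθ + μcosθ = 0.5505 + 0.347×0.8348 = 0.8402; cosθ − μsinθ = 0.8348 − 0.347×0.5505 = 0.6438.
v² = 227 × 9.8 × 0.8402/0.6438 = 2903 m²/s², so v = 53.88 m/s.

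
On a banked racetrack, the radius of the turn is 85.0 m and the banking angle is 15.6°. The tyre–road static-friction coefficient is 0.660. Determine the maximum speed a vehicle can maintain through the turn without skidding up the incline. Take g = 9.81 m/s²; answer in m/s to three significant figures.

31.0 m/s

At the maximum speed, friction acts down the slope at its limiting value f = μN. Radially (horizontal, toward centre): N sinθ + μN cosθ = mv²/r. Vertically: N cosθ − μN sinθ = mg.
Dividing: v² = r g (sinθ + μcosθ)/(cosθ − μsinθ).
sinθ + μcosθ = 0.2689 + 0.660×0.9632 = 0.9046; cosθ − μsinθ = 0.9632 − 0.660×0.2689 = 0.7857.
v² = 85.0 × 9.81 × 0.9046/0.7857 = 960.1 m²/s², so v = 30.99 m/s.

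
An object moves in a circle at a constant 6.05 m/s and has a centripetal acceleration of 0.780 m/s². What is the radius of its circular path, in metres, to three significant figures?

46.9 m

a_c = v²/r ⇒ r = v²/a_c = (6.05)²/0.780 = 36.60/0.780 = 46.93 m.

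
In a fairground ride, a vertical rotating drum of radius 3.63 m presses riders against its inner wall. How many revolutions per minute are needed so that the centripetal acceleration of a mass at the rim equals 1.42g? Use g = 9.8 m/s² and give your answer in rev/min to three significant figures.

18.7 rev/min

Require ω²r = 1.42g, so ω = √(1.42 × 9.8/3.63) = 1.958 rad/s.
In rev/min: ω × 60/(2π) = 1.958 × 60/(2π) = 18.70 rev/min.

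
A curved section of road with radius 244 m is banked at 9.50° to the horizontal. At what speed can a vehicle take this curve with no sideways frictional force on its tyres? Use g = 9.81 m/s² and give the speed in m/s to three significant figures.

20.0 m/s

On a frictionless banked curve, N sinθ = mv²/r and N cosθ = mg, so tanθ = v²/(rg).
v = √(r g tanθ) = √(244 × 9.81 × tan 9.50°) = √(244 × 9.81 × 0.1673) = √400.6 = 20.01 m/s.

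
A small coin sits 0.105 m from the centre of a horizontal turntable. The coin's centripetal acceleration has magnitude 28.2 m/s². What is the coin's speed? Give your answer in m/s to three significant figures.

a_c = v²/r ⇒ v = √(a_c · r) = √(28.2 × 0.105) = √2.961 = 1.721 m/s.

1.72 m/s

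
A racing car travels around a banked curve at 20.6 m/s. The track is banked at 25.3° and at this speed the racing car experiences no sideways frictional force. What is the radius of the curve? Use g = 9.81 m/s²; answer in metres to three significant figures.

Frictionless banking: tanθ = v²/(rg), so r = v²/(g tanθ).
r = (20.6)²/(9.81 × tan 25.3°) = 424.4/(9.81 × 0.4727) = 424.4/4.637 = 91.51 m.

91.5 m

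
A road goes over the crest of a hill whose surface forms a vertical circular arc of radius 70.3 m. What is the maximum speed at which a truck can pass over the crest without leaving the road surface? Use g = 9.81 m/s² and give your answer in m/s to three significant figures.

26.3 m/s

At the crest the centre of the circle is below the truck, so the net downward (centripetal) force is mg − N = mv²/r.
The truck leaves the road when N → 0, giving v_max = √(g r) = √(9.81 × 70.3) = 26.26 m/s.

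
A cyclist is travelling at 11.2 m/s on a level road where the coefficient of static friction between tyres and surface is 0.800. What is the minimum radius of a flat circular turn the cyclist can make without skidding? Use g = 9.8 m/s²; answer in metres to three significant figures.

At the limit, μ_s m g = m v²/r, so r_min = v²/(μ_s g) = (11.2)²/(0.800 × 9.8) = 125.4/7.840 = 16.00 m.

16.0 m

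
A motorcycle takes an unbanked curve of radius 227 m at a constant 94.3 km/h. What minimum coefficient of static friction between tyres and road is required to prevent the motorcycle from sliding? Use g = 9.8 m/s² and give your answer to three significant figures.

0.308

v = 94.3/3.6 = 26.19 m/s.
Friction provides the centripetal force: μ_s m g = m v²/r, so μ_s = v²/(g r) = (26.19)²/(9.8 × 227) = 686.1/2225 = 0.3084.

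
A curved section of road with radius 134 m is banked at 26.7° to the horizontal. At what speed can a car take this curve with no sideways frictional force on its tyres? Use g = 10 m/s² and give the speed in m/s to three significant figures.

On a frictionless banked curve, N sinθ = mv²/r and N cosθ = mg, so tanθ = v²/(rg).
v = √(r g tanθ) = √(134 × 10.0 × tan 26.7°) = √(134 × 10.0 × 0.5029) = √673.9 = 25.96 m/s.

26.0 m/s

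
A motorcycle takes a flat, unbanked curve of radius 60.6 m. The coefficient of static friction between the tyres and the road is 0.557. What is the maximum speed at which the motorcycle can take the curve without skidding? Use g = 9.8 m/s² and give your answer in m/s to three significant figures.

The only inward force on a level bend is static friction, so at the limit f_s = μ_s N = μ_s m g = m v²/r.
Mass cancels: v_max = √(μ_s g r) = √(0.557 × 9.8 × 60.6) = √330.8 = 18.19 m/s.

18.2 m/s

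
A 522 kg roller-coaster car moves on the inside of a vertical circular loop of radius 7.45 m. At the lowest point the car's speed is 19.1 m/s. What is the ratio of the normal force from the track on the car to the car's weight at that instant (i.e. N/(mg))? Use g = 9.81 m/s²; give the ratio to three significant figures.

At the bottom, N − mg = mv²/r, so N = m(v²/r + g) and N/(mg) = v²/(rg) + 1 = (19.1)²/(7.45 × 9.81) + 1 = 4.992 + 1 = 5.992.

5.99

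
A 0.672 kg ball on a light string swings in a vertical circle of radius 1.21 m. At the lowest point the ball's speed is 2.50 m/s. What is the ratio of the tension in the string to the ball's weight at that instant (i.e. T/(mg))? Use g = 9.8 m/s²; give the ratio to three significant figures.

At the bottom, T − mg = mv²/r, so T = m(v²/r + g) and T/(mg) = v²/(rg) + 1 = (2.50)²/(1.21 × 9.8) + 1 = 0.5271 + 1 = 1.527.

1.53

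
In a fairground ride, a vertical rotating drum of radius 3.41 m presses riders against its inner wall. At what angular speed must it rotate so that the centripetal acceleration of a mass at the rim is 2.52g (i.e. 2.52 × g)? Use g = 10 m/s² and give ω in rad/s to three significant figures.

2.72 rad/s

Centripetal acceleration a_c = ω²r. Setting ω²r = 2.52g:
ω = √(2.52g / r) = √(2.52 × 10.0 / 3.41) = √7.390 = 2.718 rad/s.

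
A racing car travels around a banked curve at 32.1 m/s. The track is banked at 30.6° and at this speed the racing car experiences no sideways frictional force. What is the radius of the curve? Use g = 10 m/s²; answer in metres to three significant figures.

Frictionless banking: tanθ = v²/(rg), so r = v²/(g tanθ).
r = (32.1)²/(10.0 × tan 30.6°) = 1030/(10.0 × 0.5914) = 1030/5.914 = 174.2 m.

174 m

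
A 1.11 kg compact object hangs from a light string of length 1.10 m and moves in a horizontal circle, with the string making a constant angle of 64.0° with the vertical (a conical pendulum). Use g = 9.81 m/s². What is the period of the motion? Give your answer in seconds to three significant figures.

1.39 s

r = L sinθ = 0.9887 m. From T sinθ = mω²r and T cosθ = mg: tanθ = ω²r/g, so ω² = g tanθ / r = g/(L cosθ).
ω = √(g/(L cosθ)) = √(9.81/(1.10 × 0.4384)) = √20.34 = 4.510 rad/s.
Period = 2π/ω = 1.393 s.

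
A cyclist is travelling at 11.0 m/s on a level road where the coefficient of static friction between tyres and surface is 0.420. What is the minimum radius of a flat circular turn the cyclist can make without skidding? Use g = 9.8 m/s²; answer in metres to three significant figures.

At the limit, μ_s m g = m v²/r, so r_min = v²/(μ_s g) = (11.0)²/(0.420 × 9.8) = 121.0/4.116 = 29.40 m.

29.4 m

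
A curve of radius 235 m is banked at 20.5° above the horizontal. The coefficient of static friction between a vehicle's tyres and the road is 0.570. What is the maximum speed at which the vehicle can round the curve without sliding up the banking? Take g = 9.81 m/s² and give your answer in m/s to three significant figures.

At the maximum speed, friction acts down the slope at its limiting value f = μN. Radially (horizontal, toward centre): N sinθ + μN cosθ = mv²/r. Vertically: N cosθ − μN sinθ = mg.
Dividing: v² = r g (sinθ + μcosθ)/(cosθ − μsinθ).
sinθ + μcosθ = 0.3502 + 0.570×0.9367 = 0.8841; cosθ − μsinθ = 0.9367 − 0.570×0.3502 = 0.7371.
v² = 235 × 9.81 × 0.8841/0.7371 = 2765 m²/s², so v = 52.59 m/s.

52.6 m/s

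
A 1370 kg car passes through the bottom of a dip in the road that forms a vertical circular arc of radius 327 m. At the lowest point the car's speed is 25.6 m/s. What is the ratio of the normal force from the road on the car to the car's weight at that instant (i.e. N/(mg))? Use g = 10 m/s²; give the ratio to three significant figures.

1.20

At the bottom, N − mg = mv²/r, so N = m(v²/r + g) and N/(mg) = v²/(rg) + 1 = (25.6)²/(327 × 10.0) + 1 = 0.2004 + 1 = 1.200.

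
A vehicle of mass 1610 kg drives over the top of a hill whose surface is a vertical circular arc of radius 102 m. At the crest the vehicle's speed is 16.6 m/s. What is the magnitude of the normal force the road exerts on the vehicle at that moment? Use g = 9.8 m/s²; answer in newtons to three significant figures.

11400 N

At the crest the centripetal acceleration points downward (toward the centre of the arc), so mg − N = mv²/r.
N = m(g − v²/r) = 1610 × (9.8 − (16.6)²/102) = 1610 × (9.8 − 2.702) = 1610 × 7.098 = 11430 N.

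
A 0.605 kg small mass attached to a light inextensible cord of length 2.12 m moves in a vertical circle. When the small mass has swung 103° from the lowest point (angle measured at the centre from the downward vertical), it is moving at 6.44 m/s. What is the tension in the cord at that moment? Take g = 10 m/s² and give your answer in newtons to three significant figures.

Take the radial direction toward the centre of the circle as positive. The component of the weight along the string toward the centre is −mg cos φ (φ measured from the bottom), so Newton's second law along the string gives T − mg cos φ = m v²/r.
cos 103° = -0.2250, so T = m(v²/r + g cos φ) = 0.605 × ((6.44)²/2.12 + 10.0 × -0.2250) = 0.605 × (19.56 + (-2.250)) = 0.605 × 17.31 = 10.47 N.

10.5 N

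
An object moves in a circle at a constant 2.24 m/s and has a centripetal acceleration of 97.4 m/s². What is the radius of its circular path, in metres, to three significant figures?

0.0515 m

a_c = v²/r ⇒ r = v²/a_c = (2.24)²/97.4 = 5.018/97.4 = 0.05152 m.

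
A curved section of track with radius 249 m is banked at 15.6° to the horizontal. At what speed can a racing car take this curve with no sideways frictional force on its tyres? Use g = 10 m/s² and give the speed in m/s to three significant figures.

26.4 m/s

On a frictionless banked curve, N sinθ = mv²/r and N cosθ = mg, so tanθ = v²/(rg).
v = √(r g tanθ) = √(249 × 10.0 × tan 15.6°) = √(249 × 10.0 × 0.2792) = √695.2 = 26.37 m/s.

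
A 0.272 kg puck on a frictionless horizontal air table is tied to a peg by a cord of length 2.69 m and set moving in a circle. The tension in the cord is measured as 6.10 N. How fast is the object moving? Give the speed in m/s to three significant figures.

7.77 m/s

T = m v²/r ⇒ v = √(T r / m) = √(6.10 × 2.69 / 0.272) = √60.33 = 7.767 m/s.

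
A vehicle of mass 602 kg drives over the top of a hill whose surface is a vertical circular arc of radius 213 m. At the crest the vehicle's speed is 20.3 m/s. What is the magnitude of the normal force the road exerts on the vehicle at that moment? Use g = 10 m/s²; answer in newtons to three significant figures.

4860 N

At the crest the centripetal acceleration points downward (toward the centre of the arc), so mg − N = mv²/r.
N = m(g − v²/r) = 602 × (10.0 − (20.3)²/213) = 602 × (10.0 − 1.935) = 602 × 8.065 = 4855 N.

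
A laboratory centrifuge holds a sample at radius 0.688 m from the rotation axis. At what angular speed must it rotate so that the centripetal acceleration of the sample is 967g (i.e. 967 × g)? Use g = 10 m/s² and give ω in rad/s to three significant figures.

119 rad/s

Centripetal acceleration a_c = ω²r. Setting ω²r = 967g:
ω = √(967g / r) = √(967 × 10.0 / 0.688) = √14060 = 118.6 rad/s.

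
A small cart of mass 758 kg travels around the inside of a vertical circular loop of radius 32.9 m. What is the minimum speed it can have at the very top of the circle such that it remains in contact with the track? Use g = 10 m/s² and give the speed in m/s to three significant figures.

18.1 m/s

At the highest point the centre is directly below, so both the weight and N act inward: N + mg = mv²/r.
At minimum speed N → 0, so mg = mv_min²/r ⇒ v_min = √(g r) = √(10.0 × 32.9) = 18.14 m/s.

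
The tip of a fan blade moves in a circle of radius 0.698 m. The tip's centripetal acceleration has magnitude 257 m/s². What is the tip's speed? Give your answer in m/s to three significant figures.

a_c = v²/r ⇒ v = √(a_c · r) = √(257 × 0.698) = √179.4 = 13.39 m/s.

13.4 m/s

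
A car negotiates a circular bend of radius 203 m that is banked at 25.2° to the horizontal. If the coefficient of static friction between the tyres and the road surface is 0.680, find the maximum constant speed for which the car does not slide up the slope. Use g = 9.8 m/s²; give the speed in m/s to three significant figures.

At the maximum speed, friction acts down the slope at its limiting value f = μN. Radially (horizontal, toward centre): N sinθ + μN cosθ = mv²/r. Vertically: N cosθ − μN sinθ = mg.
Dividing: v² = r g (sinθ + μcosθ)/(cosθ − μsinθ).
sinθ + μcosθ = 0.4258 + 0.680×0.9048 = 1.041; cosθ − μsinθ = 0.9048 − 0.680×0.4258 = 0.6153.
v² = 203 × 9.8 × 1.041/0.6153 = 3366 m²/s², so v = 58.02 m/s.

58.0 m/s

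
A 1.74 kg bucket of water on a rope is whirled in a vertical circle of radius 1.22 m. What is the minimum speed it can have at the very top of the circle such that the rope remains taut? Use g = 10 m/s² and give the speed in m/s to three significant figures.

At the highest point the centre is directly below, so both the weight and T act inward: T + mg = mv²/r.
At minimum speed T → 0, so mg = mv_min²/r ⇒ v_min = √(g r) = √(10.0 × 1.22) = 3.493 m/s.

3.49 m/s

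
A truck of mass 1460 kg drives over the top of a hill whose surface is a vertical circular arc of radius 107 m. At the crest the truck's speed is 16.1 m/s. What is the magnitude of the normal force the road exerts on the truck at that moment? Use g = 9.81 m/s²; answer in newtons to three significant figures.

At the crest the centripetal acceleration points downward (toward the centre of the arc), so mg − N = mv²/r.
N = m(g − v²/r) = 1460 × (9.81 − (16.1)²/107) = 1460 × (9.81 − 2.423) = 1460 × 7.387 = 10790 N.

10800 N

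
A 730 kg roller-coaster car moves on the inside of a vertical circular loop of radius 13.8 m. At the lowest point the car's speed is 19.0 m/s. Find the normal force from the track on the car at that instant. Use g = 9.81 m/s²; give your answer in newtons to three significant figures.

26300 N

At the lowest point, N points up (toward the centre) and the weight mg points down (away from the centre), so the net inward force is N − mg = mv²/r.
N = m(v²/r + g) = 730 × ((19.0)²/13.8 + 9.81) = 730 × (26.16 + 9.81) = 730 × 35.97 = 26260 N.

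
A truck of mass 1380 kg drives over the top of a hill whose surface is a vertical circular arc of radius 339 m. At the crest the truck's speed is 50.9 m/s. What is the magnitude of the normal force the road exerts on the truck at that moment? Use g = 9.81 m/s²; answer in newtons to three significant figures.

2990 N

At the crest the centripetal acceleration points downward (toward the centre of the arc), so mg − N = mv²/r.
N = m(g − v²/r) = 1380 × (9.81 − (50.9)²/339) = 1380 × (9.81 − 7.643) = 1380 × 2.167 = 2991 N.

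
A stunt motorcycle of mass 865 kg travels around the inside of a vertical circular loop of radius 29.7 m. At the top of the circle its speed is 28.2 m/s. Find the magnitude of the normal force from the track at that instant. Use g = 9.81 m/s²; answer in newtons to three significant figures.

14700 N

At the top, both N and the weight mg point inward (toward the centre), so N + mg = mv²/r.
N = m(v²/r − g) = 865 × ((28.2)²/29.7 − 9.81) = 865 × (26.78 − 9.81) = 865 × 16.97 = 14680 N.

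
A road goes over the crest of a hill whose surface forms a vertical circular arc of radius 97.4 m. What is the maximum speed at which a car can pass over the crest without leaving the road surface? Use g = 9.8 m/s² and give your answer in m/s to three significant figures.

At the crest the centre of the circle is below the car, so the net downward (centripetal) force is mg − N = mv²/r.
The car leaves the road when N → 0, giving v_max = √(g r) = √(9.8 × 97.4) = 30.90 m/s.

30.9 m/s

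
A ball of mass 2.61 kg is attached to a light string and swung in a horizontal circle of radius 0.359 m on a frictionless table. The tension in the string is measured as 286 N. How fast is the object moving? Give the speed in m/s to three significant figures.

6.27 m/s

T = m v²/r ⇒ v = √(T r / m) = √(286 × 0.359 / 2.61) = √39.34 = 6.272 m/s.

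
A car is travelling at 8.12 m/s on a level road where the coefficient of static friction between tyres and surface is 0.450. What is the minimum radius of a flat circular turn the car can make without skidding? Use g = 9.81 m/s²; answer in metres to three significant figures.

14.9 m

At the limit, μ_s m g = m v²/r, so r_min = v²/(μ_s g) = (8.12)²/(0.450 × 9.81) = 65.93/4.414 = 14.94 m.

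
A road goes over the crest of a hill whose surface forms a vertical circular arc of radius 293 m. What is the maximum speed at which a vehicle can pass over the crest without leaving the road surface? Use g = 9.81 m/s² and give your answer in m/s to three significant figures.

53.6 m/s

At the crest the centre of the circle is below the vehicle, so the net downward (centripetal) force is mg − N = mv²/r.
The vehicle leaves the road when N → 0, giving v_max = √(g r) = √(9.81 × 293) = 53.61 m/s.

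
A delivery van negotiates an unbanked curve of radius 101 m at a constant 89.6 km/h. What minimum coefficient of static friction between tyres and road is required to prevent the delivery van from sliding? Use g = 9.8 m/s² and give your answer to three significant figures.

v = 89.6/3.6 = 24.89 m/s.
Friction provides the centripetal force: μ_s m g = m v²/r, so μ_s = v²/(g r) = (24.89)²/(9.8 × 101) = 619.5/989.8 = 0.6258.

0.626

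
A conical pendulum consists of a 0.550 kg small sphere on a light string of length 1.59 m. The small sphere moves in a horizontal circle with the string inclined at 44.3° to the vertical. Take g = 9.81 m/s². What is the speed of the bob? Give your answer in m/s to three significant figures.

3.26 m/s

The radius of the circle is r = L sinθ = 1.59 × sin 44.3° = 1.110 m.
Horizontally T sinθ = mv²/r and vertically T cosθ = mg, so tanθ = v²/(rg).
v = √(r g tanθ) = √(1.110 × 9.81 × 0.9759) = √10.63 = 3.260 m/s.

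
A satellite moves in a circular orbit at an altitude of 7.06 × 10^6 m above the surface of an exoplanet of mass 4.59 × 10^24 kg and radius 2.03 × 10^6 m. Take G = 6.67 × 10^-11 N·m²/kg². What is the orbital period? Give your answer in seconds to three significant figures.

r = R + h = 2.03 × 10^6 + 7.06 × 10^6 = 9.090 × 10^6 m. Gravity provides the centripetal force: G M m / r² = m v² / r ⇒ v = √(GM/r) = 5803 m/s.
T = 2πr/v = 2π × 9.090 × 10^6 / 5803 = 9841 s.

9840 s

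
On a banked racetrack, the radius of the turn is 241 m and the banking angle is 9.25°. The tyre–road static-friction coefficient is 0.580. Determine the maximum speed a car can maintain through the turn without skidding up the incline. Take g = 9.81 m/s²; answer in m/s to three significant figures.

44.0 m/s

At the maximum speed, friction acts down the slope at its limiting value f = μN. Radially (horizontal, toward centre): N sinθ + μN cosθ = mv²/r. Vertically: N cosθ − μN sinθ = mg.
Dividing: v² = r g (sinθ + μcosθ)/(cosθ − μsinθ).
sinθ + μcosθ = 0.1607 + 0.580×0.9870 = 0.7332; cosθ − μsinθ = 0.9870 − 0.580×0.1607 = 0.8938.
v² = 241 × 9.81 × 0.7332/0.8938 = 1939 m²/s², so v = 44.04 m/s.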